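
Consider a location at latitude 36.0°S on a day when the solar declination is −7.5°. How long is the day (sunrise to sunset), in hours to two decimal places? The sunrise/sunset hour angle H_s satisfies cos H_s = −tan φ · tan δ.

12.73 hours

cos H_s = −tan(-36.0°) · tan(-7.5°) = -0.0957, so H_s = arccos(-0.0957) = 95.49°.
Day length = 2 H_s / 15° h⁻¹ = 190.98° / 15 = 12.732 h.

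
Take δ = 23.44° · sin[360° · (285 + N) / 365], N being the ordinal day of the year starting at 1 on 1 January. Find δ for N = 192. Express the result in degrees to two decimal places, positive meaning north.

360 × (285 + 192) / 365 = 470.466°; sin(470.466°) = 0.9369.
δ = 23.44 × 0.9369 = 21.961° ≈ +21.96°.

+21.96°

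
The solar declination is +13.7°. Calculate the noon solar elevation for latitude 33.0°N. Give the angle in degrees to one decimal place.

At local solar noon the hour angle is zero, so the elevation is 90° − |φ − δ| = 90° − |33.0° − (13.7°)| = 90° − 19.3° = 70.7°.

70.7°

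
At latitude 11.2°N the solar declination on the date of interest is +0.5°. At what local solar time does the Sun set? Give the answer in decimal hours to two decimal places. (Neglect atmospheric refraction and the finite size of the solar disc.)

The sunset hour angle satisfies cos H_s = −tan φ tan δ = -0.0017, giving H_s = 90.10°.
Sunset is at 12 + H_s/15 = 12 + 6.007 = 18.007 h local solar time.

18.01 h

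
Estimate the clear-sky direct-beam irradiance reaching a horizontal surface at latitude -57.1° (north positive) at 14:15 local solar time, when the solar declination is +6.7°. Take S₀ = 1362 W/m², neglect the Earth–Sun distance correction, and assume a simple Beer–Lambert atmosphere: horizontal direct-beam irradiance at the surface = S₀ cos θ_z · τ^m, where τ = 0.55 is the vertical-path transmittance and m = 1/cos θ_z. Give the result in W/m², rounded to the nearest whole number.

87 W/m²

Hour angle H = 15° × (14.25 − 12) = 33.75°.
cos θ_z = sin φ sin δ + cos φ cos δ cos H = (-0.8396)(0.1167) + (0.5432)(0.9932)(0.8315) = 0.3506.
Air mass m = 1/cos θ_z = 1/0.3506 = 2.852; τ^m = 0.55^2.852 = 0.1818.
Surface direct beam = 1362 × 0.3506 × 0.1818 = 86.81 W/m².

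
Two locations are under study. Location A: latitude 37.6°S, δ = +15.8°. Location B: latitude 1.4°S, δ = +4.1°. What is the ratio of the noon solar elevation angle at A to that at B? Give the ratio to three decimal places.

A: 90° − |-37.6 − (15.8)| = 36.60°.
B: 90° − |-1.4 − (4.1)| = 84.50°.
Ratio A/B = 36.6000 / 84.5000 = 0.4331.

0.433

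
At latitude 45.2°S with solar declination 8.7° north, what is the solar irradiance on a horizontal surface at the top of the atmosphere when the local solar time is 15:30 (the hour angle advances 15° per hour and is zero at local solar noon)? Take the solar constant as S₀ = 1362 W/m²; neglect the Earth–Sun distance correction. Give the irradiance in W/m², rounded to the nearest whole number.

Hour angle H = 15° × (15.5 − 12) = 52.50°.
cos θ_z = sin(-45.2°) sin(8.7°) + cos(-45.2°) cos(8.7°) cos(52.50°) = -0.1073 + 0.4240 = 0.3167.
Top-of-atmosphere irradiance = S₀ cos θ_z = 1362 × 0.3167 = 431.35 W/m².

431 W/m²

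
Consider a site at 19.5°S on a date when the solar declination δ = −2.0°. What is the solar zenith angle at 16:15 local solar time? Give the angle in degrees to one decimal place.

64.6°

Hour angle H = 15° × (16.25 − 12) = 63.75°.
With φ = -19.5°, δ = -2.0°, H = 63.75°: sin φ sin δ = 0.0116, cos φ cos δ cos H = 0.4167, so cos θ_z = 0.4283.
θ_z = arccos(0.4283) = 64.64°.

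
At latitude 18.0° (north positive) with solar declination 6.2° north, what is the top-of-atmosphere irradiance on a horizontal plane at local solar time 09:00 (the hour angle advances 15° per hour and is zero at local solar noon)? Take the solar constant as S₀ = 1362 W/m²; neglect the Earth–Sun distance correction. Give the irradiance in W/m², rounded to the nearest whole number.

956 W/m²

Hour angle H = 15° × (9 − 12) = -45.00°.
With φ = 18.0°, δ = 6.2°, H = -45.00°: sin φ sin δ = 0.0334, cos φ cos δ cos H = 0.6686, so cos θ_z = 0.7020.
Top-of-atmosphere irradiance = S₀ cos θ_z = 1362 × 0.7020 = 956.12 W/m².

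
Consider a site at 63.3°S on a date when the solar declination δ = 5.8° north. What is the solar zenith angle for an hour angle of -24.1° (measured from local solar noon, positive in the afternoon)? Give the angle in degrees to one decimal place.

71.5°

cos θ_z = sin φ sin δ + cos φ cos δ cos H = (-0.8934)(0.1011) + (0.4493)(0.9949)(0.9128) = 0.3177.
θ_z = arccos(0.3177) = 71.48°.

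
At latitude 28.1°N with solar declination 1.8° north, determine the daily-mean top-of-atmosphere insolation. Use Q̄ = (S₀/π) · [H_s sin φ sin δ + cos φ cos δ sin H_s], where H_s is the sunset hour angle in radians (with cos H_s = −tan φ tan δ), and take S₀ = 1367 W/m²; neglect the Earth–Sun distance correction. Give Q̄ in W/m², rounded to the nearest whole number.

−tan φ tan δ = −(0.5340)(0.0314) = -0.0168; H_s = arccos(-0.0168) = 90.96°. In radians, H_s = 1.5876.
H_s sin φ sin δ = 1.5876 × 0.4710 × 0.0314 = 0.0235.
cos φ cos δ sin H_s = 0.8821 × 0.9995 × 0.9999 = 0.8816.
Q̄ = (1367/π) × (0.0235 + 0.8816) = 435.13 × 0.9051 = 393.84 W/m².

394 W/m²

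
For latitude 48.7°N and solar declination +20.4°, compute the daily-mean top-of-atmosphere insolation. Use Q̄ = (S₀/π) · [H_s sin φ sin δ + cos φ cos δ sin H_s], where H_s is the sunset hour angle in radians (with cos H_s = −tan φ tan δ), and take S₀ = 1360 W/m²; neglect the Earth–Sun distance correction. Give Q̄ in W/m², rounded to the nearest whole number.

cos H_s = −tan(48.7°) · tan(20.4°) = -0.4233, so H_s = arccos(-0.4233) = 115.04°. In radians, H_s = 2.0078.
H_s sin φ sin δ = 2.0078 × 0.7513 × 0.3486 = 0.5258.
cos φ cos δ sin H_s = 0.6600 × 0.9373 × 0.9060 = 0.5605.
Q̄ = (1360/π) × (0.5258 + 0.5605) = 432.90 × 1.0863 = 470.26 W/m².

470 W/m²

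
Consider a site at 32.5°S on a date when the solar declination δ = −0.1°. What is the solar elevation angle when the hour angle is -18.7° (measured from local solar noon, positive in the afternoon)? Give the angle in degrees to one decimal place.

53.1°

With φ = -32.5°, δ = -0.1°, H = -18.70°: sin φ sin δ = 0.0009, cos φ cos δ cos H = 0.7989, so cos θ_z = 0.7998.
θ_z = arccos(0.7998) = 36.89°, so the elevation is 90° − 36.89° = 53.11°.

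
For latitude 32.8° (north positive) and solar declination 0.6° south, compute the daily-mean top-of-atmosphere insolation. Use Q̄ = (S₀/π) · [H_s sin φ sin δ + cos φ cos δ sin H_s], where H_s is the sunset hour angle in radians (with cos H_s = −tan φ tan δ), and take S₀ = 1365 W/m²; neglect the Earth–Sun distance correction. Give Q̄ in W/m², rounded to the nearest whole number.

−tan φ tan δ = −(0.6445)(-0.0105) = 0.0068; H_s = arccos(0.0068) = 89.61°. In radians, H_s = 1.5640.
H_s sin φ sin δ = 1.5640 × 0.5417 × -0.0105 = -0.0089.
cos φ cos δ sin H_s = 0.8406 × 0.9999 × 1.0000 = 0.8405.
Q̄ = (1365/π) × (-0.0089 + 0.8405) = 434.49 × 0.8316 = 361.32 W/m².

361 W/m²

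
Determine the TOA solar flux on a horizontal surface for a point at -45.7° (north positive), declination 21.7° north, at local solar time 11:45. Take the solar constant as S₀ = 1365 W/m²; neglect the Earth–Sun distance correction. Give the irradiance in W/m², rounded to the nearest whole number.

523 W/m²

Hour angle H = 15° × (11.75 − 12) = -3.75°.
cos θ_z = sin(-45.7°) sin(21.7°) + cos(-45.7°) cos(21.7°) cos(-3.75°) = -0.2646 + 0.6475 = 0.3829.
Top-of-atmosphere irradiance = S₀ cos θ_z = 1365 × 0.3829 = 522.66 W/m².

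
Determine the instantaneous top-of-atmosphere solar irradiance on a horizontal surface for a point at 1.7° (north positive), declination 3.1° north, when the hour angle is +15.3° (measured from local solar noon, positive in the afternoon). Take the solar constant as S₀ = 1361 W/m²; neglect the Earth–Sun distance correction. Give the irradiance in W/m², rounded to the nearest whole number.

cos θ_z = sin(1.7°) sin(3.1°) + cos(1.7°) cos(3.1°) cos(15.30°) = 0.0016 + 0.9627 = 0.9643.
Top-of-atmosphere irradiance = S₀ cos θ_z = 1361 × 0.9643 = 1312.41 W/m².

1312 W/m²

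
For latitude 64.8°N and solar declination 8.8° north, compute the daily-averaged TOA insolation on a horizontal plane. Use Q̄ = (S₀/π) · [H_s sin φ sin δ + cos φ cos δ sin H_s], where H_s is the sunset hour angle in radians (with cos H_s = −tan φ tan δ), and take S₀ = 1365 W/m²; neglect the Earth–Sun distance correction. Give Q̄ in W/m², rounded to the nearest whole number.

−tan φ tan δ = −(2.1251)(0.1548) = -0.3290; H_s = arccos(-0.3290) = 109.21°. In radians, H_s = 1.9061.
H_s sin φ sin δ = 1.9061 × 0.9048 × 0.1530 = 0.2639.
cos φ cos δ sin H_s = 0.4258 × 0.9882 × 0.9443 = 0.3973.
Q̄ = (1365/π) × (0.2639 + 0.3973) = 434.49 × 0.6612 = 287.28 W/m².

287 W/m²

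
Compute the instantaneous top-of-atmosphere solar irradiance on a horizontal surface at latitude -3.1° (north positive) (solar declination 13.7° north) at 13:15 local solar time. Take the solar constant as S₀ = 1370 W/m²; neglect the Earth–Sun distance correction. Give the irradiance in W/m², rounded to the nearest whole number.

1241 W/m²

Hour angle H = 15° × (13.25 − 12) = 18.75°.
cos θ_z = sin(-3.1°) sin(13.7°) + cos(-3.1°) cos(13.7°) cos(18.75°) = -0.0128 + 0.9186 = 0.9058.
Top-of-atmosphere irradiance = S₀ cos θ_z = 1370 × 0.9058 = 1240.95 W/m².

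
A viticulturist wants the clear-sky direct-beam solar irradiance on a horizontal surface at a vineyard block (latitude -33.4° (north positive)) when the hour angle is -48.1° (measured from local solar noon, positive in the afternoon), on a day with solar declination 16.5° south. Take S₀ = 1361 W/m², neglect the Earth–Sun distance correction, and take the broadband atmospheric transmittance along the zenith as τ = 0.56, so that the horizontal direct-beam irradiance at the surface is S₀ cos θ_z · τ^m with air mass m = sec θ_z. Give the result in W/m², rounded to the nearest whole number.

406 W/m²

cos θ_z = sin(-33.4°) sin(-16.5°) + cos(-33.4°) cos(-16.5°) cos(-48.10°) = 0.1563 + 0.5346 = 0.6909.
Air mass m = 1/cos θ_z = 1/0.6909 = 1.447; τ^m = 0.56^1.447 = 0.4321.
Surface direct beam = 1361 × 0.6909 × 0.4321 = 406.31 W/m².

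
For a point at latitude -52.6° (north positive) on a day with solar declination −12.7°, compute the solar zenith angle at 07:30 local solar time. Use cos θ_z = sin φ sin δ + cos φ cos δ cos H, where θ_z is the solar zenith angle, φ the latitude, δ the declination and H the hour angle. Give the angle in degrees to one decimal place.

66.3°

Hour angle H = 15° × (7.5 − 12) = -67.50°.
cos θ_z = sin(-52.6°) sin(-12.7°) + cos(-52.6°) cos(-12.7°) cos(-67.50°) = 0.1746 + 0.2267 = 0.4013.
θ_z = arccos(0.4013) = 66.34°.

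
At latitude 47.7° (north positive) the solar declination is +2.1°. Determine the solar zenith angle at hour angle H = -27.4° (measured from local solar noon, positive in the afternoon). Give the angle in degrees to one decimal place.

cos θ_z = sin(47.7°) sin(2.1°) + cos(47.7°) cos(2.1°) cos(-27.40°) = 0.0271 + 0.5971 = 0.6242.
θ_z = arccos(0.6242) = 51.38°.

51.4°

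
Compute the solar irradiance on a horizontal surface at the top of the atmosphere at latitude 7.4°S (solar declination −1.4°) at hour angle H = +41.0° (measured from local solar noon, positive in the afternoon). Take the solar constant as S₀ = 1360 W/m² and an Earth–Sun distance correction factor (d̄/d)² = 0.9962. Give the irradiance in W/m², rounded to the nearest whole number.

cos θ_z = sin φ sin δ + cos φ cos δ cos H = (-0.1288)(-0.0244) + (0.9917)(0.9997)(0.7547) = 0.7514.
Top-of-atmosphere irradiance = S₀ (d̄/d)² cos θ_z = 1360 × 0.9962 × 0.7514 = 1018.02 W/m².

1018 W/m²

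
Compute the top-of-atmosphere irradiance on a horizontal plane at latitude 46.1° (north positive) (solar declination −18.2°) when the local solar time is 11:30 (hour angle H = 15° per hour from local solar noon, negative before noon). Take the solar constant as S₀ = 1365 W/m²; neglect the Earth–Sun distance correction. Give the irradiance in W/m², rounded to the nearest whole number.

584 W/m²

Hour angle H = 15° × (11.5 − 12) = -7.50°.
With φ = 46.1°, δ = -18.2°, H = -7.50°: sin φ sin δ = -0.2251, cos φ cos δ cos H = 0.6531, so cos θ_z = 0.4280.
Top-of-atmosphere irradiance = S₀ cos θ_z = 1365 × 0.4280 = 584.22 W/m².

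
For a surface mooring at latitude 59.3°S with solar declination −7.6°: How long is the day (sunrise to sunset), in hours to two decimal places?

13.73 hours

The sunset hour angle satisfies cos H_s = −tan φ tan δ = -0.2247, giving H_s = 102.99°.
Day length = 2 H_s / 15° h⁻¹ = 205.98° / 15 = 13.732 h.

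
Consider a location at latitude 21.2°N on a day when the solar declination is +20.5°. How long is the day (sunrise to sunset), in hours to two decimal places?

−tan φ tan δ = −(0.3879)(0.3739) = -0.1450; H_s = arccos(-0.1450) = 98.34°.
Day length = 2 H_s / 15° h⁻¹ = 196.68° / 15 = 13.112 h.

13.11 hours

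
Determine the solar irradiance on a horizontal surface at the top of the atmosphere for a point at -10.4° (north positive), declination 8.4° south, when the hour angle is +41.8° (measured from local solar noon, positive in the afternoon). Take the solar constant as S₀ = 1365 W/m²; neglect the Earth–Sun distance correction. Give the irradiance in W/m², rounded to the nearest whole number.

1026 W/m²

cos θ_z = sin φ sin δ + cos φ cos δ cos H = (-0.1805)(-0.1461) + (0.9836)(0.9893)(0.7455) = 0.7518.
Top-of-atmosphere irradiance = S₀ cos θ_z = 1365 × 0.7518 = 1026.21 W/m².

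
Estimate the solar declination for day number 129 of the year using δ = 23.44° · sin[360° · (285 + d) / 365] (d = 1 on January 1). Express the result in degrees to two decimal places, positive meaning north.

+17.51°

360 × (285 + 129) / 365 = 408.329°; sin(408.329°) = 0.7470.
δ = 23.44 × 0.7470 = 17.510° ≈ +17.51°.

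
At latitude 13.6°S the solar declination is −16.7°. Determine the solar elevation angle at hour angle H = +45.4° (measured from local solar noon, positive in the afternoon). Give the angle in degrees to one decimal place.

46.2°

cos θ_z = sin(-13.6°) sin(-16.7°) + cos(-13.6°) cos(-16.7°) cos(45.40°) = 0.0676 + 0.6537 = 0.7213.
θ_z = arccos(0.7213) = 43.84°, so the elevation is 90° − 43.84° = 46.16°.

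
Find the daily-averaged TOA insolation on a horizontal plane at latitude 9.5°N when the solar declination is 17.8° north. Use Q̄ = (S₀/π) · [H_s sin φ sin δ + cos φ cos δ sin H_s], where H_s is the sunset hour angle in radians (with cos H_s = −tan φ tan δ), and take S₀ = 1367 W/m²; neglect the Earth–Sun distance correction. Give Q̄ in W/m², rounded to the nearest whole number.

−tan φ tan δ = −(0.1673)(0.3211) = -0.0537; H_s = arccos(-0.0537) = 93.08°. In radians, H_s = 1.6246.
H_s sin φ sin δ = 1.6246 × 0.1650 × 0.3057 = 0.0819.
cos φ cos δ sin H_s = 0.9863 × 0.9521 × 0.9986 = 0.9377.
Q̄ = (1367/π) × (0.0819 + 0.9377) = 435.13 × 1.0196 = 443.66 W/m².

444 W/m²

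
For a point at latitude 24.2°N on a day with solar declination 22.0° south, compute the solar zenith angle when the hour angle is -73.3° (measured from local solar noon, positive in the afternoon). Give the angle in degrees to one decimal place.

84.9°

cos θ_z = sin(24.2°) sin(-22.0°) + cos(24.2°) cos(-22.0°) cos(-73.30°) = -0.1536 + 0.2430 = 0.0894.
θ_z = arccos(0.0894) = 84.87°.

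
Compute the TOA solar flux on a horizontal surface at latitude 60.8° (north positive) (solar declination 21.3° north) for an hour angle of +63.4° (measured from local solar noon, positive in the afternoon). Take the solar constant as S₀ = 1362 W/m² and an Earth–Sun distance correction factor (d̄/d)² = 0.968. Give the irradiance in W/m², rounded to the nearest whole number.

686 W/m²

With φ = 60.8°, δ = 21.3°, H = 63.40°: sin φ sin δ = 0.3171, cos φ cos δ cos H = 0.2035, so cos θ_z = 0.5206.
Top-of-atmosphere irradiance = S₀ (d̄/d)² cos θ_z = 1362 × 0.968 × 0.5206 = 686.37 W/m².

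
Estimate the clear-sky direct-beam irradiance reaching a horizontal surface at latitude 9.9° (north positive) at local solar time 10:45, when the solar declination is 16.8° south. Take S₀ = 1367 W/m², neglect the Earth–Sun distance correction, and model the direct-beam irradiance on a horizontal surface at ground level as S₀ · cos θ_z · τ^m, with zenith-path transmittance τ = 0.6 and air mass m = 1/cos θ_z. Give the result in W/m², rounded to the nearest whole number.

Hour angle H = 15° × (10.75 − 12) = -18.75°.
cos θ_z = sin φ sin δ + cos φ cos δ cos H = (0.1719)(-0.2890) + (0.9851)(0.9573)(0.9469) = 0.8433.
Air mass m = 1/cos θ_z = 1/0.8433 = 1.186; τ^m = 0.6^1.186 = 0.5456.
Surface direct beam = 1367 × 0.8433 × 0.5456 = 628.96 W/m².

629 W/m²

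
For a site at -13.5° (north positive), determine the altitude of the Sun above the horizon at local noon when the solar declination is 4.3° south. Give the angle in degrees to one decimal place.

At local solar noon the hour angle is zero, so the elevation is 90° − |φ − δ| = 90° − |-13.5° − (-4.3°)| = 90° − 9.2° = 80.8°.

80.8°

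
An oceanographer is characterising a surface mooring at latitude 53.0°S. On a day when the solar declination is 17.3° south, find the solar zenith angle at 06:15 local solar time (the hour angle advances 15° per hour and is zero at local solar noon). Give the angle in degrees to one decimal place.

Hour angle H = 15° × (6.25 − 12) = -86.25°.
With φ = -53.0°, δ = -17.3°, H = -86.25°: sin φ sin δ = 0.2375, cos φ cos δ cos H = 0.0376, so cos θ_z = 0.2751.
θ_z = arccos(0.2751) = 74.03°.

74.0°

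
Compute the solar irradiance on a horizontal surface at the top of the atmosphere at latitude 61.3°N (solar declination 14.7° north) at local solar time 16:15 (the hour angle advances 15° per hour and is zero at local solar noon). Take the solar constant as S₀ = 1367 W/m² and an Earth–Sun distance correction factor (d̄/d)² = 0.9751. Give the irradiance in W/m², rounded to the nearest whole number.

Hour angle H = 15° × (16.25 − 12) = 63.75°.
cos θ_z = sin φ sin δ + cos φ cos δ cos H = (0.8771)(0.2538) + (0.4802)(0.9673)(0.4423) = 0.4281.
Top-of-atmosphere irradiance = S₀ (d̄/d)² cos θ_z = 1367 × 0.9751 × 0.4281 = 570.64 W/m².

571 W/m²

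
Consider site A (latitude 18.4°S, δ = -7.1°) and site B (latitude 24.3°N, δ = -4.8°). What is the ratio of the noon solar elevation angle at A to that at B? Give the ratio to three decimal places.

A: 90° − |-18.4 − (-7.1)| = 78.70°.
B: 90° − |24.3 − (-4.8)| = 60.90°.
Ratio A/B = 78.7000 / 60.9000 = 1.2923.

1.292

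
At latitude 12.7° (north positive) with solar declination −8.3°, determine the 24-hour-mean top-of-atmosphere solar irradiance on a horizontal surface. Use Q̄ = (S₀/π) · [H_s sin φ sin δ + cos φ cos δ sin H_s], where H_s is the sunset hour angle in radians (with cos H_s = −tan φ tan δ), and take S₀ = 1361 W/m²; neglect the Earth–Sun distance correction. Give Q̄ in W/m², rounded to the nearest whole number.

397 W/m²

−tan φ tan δ = −(0.2254)(-0.1459) = 0.0329; H_s = arccos(0.0329) = 88.11°. In radians, H_s = 1.5378.
H_s sin φ sin δ = 1.5378 × 0.2198 × -0.1444 = -0.0488.
cos φ cos δ sin H_s = 0.9755 × 0.9895 × 0.9995 = 0.9648.
Q̄ = (1361/π) × (-0.0488 + 0.9648) = 433.22 × 0.9160 = 396.83 W/m².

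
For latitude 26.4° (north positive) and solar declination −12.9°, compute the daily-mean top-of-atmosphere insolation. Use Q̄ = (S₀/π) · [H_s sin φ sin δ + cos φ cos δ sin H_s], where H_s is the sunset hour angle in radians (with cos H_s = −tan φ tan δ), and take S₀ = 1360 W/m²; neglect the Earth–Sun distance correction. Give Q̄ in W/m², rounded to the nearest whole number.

The sunset hour angle satisfies cos H_s = −tan φ tan δ = 0.1137, giving H_s = 83.47°. In radians, H_s = 1.4568.
H_s sin φ sin δ = 1.4568 × 0.4446 × -0.2233 = -0.1446.
cos φ cos δ sin H_s = 0.8957 × 0.9748 × 0.9935 = 0.8675.
Q̄ = (1360/π) × (-0.1446 + 0.8675) = 432.90 × 0.7229 = 312.94 W/m².

313 W/m²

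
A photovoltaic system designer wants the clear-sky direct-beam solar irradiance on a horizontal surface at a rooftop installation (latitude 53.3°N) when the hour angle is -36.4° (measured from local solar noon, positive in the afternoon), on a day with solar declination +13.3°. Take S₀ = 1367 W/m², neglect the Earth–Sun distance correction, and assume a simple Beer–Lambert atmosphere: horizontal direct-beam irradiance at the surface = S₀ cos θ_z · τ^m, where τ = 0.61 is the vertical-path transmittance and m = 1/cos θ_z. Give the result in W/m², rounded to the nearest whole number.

418 W/m²

With φ = 53.3°, δ = 13.3°, H = -36.40°: sin φ sin δ = 0.1844, cos φ cos δ cos H = 0.4681, so cos θ_z = 0.6525.
Air mass m = 1/cos θ_z = 1/0.6525 = 1.533; τ^m = 0.61^1.533 = 0.4687.
Surface direct beam = 1367 × 0.6525 × 0.4687 = 418.07 W/m².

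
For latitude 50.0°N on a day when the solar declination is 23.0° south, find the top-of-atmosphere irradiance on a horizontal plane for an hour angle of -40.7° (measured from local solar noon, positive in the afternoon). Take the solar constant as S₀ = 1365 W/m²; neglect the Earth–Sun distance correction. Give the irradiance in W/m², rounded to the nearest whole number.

With φ = 50.0°, δ = -23.0°, H = -40.70°: sin φ sin δ = -0.2993, cos φ cos δ cos H = 0.4486, so cos θ_z = 0.1493.
Top-of-atmosphere irradiance = S₀ cos θ_z = 1365 × 0.1493 = 203.79 W/m².

204 W/m²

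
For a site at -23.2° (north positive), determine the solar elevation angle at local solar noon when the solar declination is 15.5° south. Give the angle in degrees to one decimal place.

At local solar noon the hour angle is zero, so the elevation is 90° − |φ − δ| = 90° − |-23.2° − (-15.5°)| = 90° − 7.7° = 82.3°.

82.3°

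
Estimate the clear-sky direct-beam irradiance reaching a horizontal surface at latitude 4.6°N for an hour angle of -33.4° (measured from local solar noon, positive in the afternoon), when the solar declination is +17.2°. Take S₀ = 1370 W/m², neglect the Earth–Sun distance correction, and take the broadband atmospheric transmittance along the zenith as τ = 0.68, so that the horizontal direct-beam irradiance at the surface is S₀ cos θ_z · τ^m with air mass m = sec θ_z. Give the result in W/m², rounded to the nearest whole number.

700 W/m²

cos θ_z = sin(4.6°) sin(17.2°) + cos(4.6°) cos(17.2°) cos(-33.40°) = 0.0237 + 0.7949 = 0.8186.
Air mass m = 1/cos θ_z = 1/0.8186 = 1.222; τ^m = 0.68^1.222 = 0.6242.
Surface direct beam = 1370 × 0.8186 × 0.6242 = 700.03 W/m².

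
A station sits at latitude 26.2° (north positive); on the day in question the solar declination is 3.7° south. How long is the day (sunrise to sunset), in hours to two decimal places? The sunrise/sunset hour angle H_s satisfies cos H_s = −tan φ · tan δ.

The sunset hour angle satisfies cos H_s = −tan φ tan δ = 0.0318, giving H_s = 88.18°.
Day length = 2 H_s / 15° h⁻¹ = 176.36° / 15 = 11.757 h.

11.76 hours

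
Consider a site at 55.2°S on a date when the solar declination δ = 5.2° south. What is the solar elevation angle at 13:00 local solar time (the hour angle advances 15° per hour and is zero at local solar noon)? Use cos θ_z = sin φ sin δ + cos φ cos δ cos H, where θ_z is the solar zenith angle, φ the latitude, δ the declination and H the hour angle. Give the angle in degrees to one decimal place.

Hour angle H = 15° × (13 − 12) = 15.00°.
With φ = -55.2°, δ = -5.2°, H = 15.00°: sin φ sin δ = 0.0744, cos φ cos δ cos H = 0.5490, so cos θ_z = 0.6234.
θ_z = arccos(0.6234) = 51.44°, so the elevation is 90° − 51.44° = 38.56°.

38.6°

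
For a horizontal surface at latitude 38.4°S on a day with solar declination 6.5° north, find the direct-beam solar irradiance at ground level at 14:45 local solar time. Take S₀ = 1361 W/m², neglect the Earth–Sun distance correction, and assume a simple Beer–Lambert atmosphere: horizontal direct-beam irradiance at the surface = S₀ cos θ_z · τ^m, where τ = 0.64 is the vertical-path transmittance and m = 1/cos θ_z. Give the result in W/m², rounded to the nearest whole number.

Hour angle H = 15° × (14.75 − 12) = 41.25°.
With φ = -38.4°, δ = 6.5°, H = 41.25°: sin φ sin δ = -0.0703, cos φ cos δ cos H = 0.5854, so cos θ_z = 0.5151.
Air mass m = 1/cos θ_z = 1/0.5151 = 1.941; τ^m = 0.64^1.941 = 0.4205.
Surface direct beam = 1361 × 0.5151 × 0.4205 = 294.79 W/m².

295 W/m²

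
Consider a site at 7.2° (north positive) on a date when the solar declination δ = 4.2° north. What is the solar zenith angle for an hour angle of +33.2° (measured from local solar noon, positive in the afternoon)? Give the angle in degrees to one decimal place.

33.2°

cos θ_z = sin(7.2°) sin(4.2°) + cos(7.2°) cos(4.2°) cos(33.20°) = 0.0092 + 0.8279 = 0.8371.
θ_z = arccos(0.8371) = 33.16°.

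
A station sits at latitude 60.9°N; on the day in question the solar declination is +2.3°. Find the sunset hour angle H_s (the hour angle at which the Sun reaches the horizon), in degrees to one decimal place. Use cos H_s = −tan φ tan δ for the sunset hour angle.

94.1°

−tan φ tan δ = −(1.7966)(0.0402) = -0.0722; H_s = arccos(-0.0722) = 94.14°.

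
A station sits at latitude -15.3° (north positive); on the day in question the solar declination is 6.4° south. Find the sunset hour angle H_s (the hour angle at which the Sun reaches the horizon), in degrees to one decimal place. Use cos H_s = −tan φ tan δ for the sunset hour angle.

The sunset hour angle satisfies cos H_s = −tan φ tan δ = -0.0307, giving H_s = 91.76°.

91.8°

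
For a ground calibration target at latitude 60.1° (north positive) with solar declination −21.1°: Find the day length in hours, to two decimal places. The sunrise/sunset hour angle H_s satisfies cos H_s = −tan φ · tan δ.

cos H_s = −tan(60.1°) · tan(-21.1°) = 0.6710, so H_s = arccos(0.6710) = 47.86°.
Day length = 2 H_s / 15° h⁻¹ = 95.72° / 15 = 6.381 h.

6.38 hours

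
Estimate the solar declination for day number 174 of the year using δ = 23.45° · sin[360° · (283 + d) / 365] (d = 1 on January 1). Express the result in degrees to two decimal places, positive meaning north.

360 × (283 + 174) / 365 = 450.740°; sin(450.740°) = 0.9999.
δ = 23.45 × 0.9999 = 23.448° ≈ +23.45°.

+23.45°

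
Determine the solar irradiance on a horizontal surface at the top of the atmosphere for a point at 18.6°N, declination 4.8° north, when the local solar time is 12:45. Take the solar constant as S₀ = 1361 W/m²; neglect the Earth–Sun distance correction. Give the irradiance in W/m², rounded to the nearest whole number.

1297 W/m²

Hour angle H = 15° × (12.75 − 12) = 11.25°.
cos θ_z = sin φ sin δ + cos φ cos δ cos H = (0.3190)(0.0837) + (0.9478)(0.9965)(0.9808) = 0.9530.
Top-of-atmosphere irradiance = S₀ cos θ_z = 1361 × 0.9530 = 1297.03 W/m².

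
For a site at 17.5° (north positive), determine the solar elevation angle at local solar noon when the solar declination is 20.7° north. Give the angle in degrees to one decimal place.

At local solar noon the hour angle is zero, so the elevation is 90° − |φ − δ| = 90° − |17.5° − (20.7°)| = 90° − 3.2° = 86.8°.

86.8°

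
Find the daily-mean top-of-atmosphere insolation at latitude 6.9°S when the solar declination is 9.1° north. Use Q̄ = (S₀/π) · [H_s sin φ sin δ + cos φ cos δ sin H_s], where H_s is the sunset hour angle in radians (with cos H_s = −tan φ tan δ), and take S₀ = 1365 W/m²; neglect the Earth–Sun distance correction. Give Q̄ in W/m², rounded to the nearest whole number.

413 W/m²

The sunset hour angle satisfies cos H_s = −tan φ tan δ = 0.0194, giving H_s = 88.89°. In radians, H_s = 1.5514.
H_s sin φ sin δ = 1.5514 × -0.1201 × 0.1582 = -0.0295.
cos φ cos δ sin H_s = 0.9928 × 0.9874 × 0.9998 = 0.9801.
Q̄ = (1365/π) × (-0.0295 + 0.9801) = 434.49 × 0.9506 = 413.03 W/m².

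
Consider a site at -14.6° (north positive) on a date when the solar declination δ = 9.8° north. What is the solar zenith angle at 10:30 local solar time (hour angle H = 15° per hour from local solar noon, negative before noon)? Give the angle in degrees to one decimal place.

33.1°

Hour angle H = 15° × (10.5 − 12) = -22.50°.
cos θ_z = sin φ sin δ + cos φ cos δ cos H = (-0.2521)(0.1702) + (0.9677)(0.9854)(0.9239) = 0.8381.
θ_z = arccos(0.8381) = 33.06°.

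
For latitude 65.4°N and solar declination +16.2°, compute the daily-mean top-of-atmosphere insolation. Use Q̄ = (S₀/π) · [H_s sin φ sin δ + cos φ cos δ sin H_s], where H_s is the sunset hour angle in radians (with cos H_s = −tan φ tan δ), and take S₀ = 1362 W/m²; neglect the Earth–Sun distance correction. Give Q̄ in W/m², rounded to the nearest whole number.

−tan φ tan δ = −(2.1842)(0.2905) = -0.6345; H_s = arccos(-0.6345) = 129.38°. In radians, H_s = 2.2581.
H_s sin φ sin δ = 2.2581 × 0.9092 × 0.2790 = 0.5728.
cos φ cos δ sin H_s = 0.4163 × 0.9603 × 0.7730 = 0.3090.
Q̄ = (1362/π) × (0.5728 + 0.3090) = 433.54 × 0.8818 = 382.30 W/m².

382 W/m²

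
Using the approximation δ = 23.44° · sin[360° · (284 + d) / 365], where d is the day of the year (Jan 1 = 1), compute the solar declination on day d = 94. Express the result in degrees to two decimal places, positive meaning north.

360 × (284 + 94) / 365 = 372.822°; sin(372.822°) = 0.2219.
δ = 23.44 × 0.2219 = 5.201° ≈ +5.20°.

+5.20°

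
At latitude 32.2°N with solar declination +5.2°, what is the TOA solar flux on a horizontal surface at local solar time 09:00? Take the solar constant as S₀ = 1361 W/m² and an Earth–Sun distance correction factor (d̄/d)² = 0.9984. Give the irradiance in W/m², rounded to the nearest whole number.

875 W/m²

Hour angle H = 15° × (9 − 12) = -45.00°.
cos θ_z = sin(32.2°) sin(5.2°) + cos(32.2°) cos(5.2°) cos(-45.00°) = 0.0483 + 0.5959 = 0.6442.
Top-of-atmosphere irradiance = S₀ (d̄/d)² cos θ_z = 1361 × 0.9984 × 0.6442 = 875.35 W/m².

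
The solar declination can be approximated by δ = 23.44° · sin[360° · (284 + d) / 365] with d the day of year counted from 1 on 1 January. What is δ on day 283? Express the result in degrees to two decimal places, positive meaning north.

-7.72°

360 × (284 + 283) / 365 = 559.233°; sin(559.233°) = -0.3294.
δ = 23.44 × -0.3294 = -7.721° ≈ -7.72°.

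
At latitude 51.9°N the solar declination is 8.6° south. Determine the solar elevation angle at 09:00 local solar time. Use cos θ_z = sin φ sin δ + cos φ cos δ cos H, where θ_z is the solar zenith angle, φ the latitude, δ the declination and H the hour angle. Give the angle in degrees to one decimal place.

18.3°

Hour angle H = 15° × (9 − 12) = -45.00°.
cos θ_z = sin(51.9°) sin(-8.6°) + cos(51.9°) cos(-8.6°) cos(-45.00°) = -0.1177 + 0.4314 = 0.3137.
θ_z = arccos(0.3137) = 71.72°, so the elevation is 90° − 71.72° = 18.28°.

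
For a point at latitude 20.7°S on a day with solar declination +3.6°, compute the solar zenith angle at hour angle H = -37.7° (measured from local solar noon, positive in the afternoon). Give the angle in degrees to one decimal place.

cos θ_z = sin φ sin δ + cos φ cos δ cos H = (-0.3535)(0.0628) + (0.9354)(0.9980)(0.7912) = 0.7164.
θ_z = arccos(0.7164) = 44.24°.

44.2°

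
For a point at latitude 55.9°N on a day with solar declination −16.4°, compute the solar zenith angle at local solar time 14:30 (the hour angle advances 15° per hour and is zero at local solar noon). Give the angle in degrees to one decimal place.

78.9°

Hour angle H = 15° × (14.5 − 12) = 37.50°.
cos θ_z = sin(55.9°) sin(-16.4°) + cos(55.9°) cos(-16.4°) cos(37.50°) = -0.2338 + 0.4267 = 0.1929.
θ_z = arccos(0.1929) = 78.88°.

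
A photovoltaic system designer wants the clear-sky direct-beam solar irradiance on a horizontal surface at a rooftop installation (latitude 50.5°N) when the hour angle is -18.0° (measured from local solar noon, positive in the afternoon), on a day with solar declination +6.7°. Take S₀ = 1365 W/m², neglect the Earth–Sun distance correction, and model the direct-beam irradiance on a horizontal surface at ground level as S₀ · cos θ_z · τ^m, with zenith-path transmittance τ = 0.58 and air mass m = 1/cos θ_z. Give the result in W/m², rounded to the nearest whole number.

cos θ_z = sin φ sin δ + cos φ cos δ cos H = (0.7716)(0.1167) + (0.6361)(0.9932)(0.9511) = 0.6909.
Air mass m = 1/cos θ_z = 1/0.6909 = 1.447; τ^m = 0.58^1.447 = 0.4547.
Surface direct beam = 1365 × 0.6909 × 0.4547 = 428.82 W/m².

429 W/m²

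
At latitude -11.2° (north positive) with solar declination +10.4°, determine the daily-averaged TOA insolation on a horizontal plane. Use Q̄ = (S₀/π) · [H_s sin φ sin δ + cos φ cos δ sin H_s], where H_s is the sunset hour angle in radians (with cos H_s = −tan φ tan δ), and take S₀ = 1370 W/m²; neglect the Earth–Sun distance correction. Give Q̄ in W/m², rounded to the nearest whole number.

397 W/m²

cos H_s = −tan(-11.2°) · tan(10.4°) = 0.0363, so H_s = arccos(0.0363) = 87.92°. In radians, H_s = 1.5345.
H_s sin φ sin δ = 1.5345 × -0.1942 × 0.1805 = -0.0538.
cos φ cos δ sin H_s = 0.9810 × 0.9836 × 0.9993 = 0.9642.
Q̄ = (1370/π) × (-0.0538 + 0.9642) = 436.08 × 0.9104 = 397.01 W/m².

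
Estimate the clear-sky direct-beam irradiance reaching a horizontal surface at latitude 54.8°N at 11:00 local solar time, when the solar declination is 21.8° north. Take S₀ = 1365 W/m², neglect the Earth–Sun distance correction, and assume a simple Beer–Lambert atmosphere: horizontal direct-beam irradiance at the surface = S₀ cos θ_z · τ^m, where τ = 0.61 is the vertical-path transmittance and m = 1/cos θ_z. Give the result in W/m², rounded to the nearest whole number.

Hour angle H = 15° × (11 − 12) = -15.00°.
cos θ_z = sin(54.8°) sin(21.8°) + cos(54.8°) cos(21.8°) cos(-15.00°) = 0.3035 + 0.5170 = 0.8205.
Air mass m = 1/cos θ_z = 1/0.8205 = 1.219; τ^m = 0.61^1.219 = 0.5474.
Surface direct beam = 1365 × 0.8205 × 0.5474 = 613.08 W/m².

613 W/m²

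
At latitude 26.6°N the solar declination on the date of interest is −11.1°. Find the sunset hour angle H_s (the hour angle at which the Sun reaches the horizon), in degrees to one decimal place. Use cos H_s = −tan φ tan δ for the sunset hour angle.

84.4°

−tan φ tan δ = −(0.5008)(-0.1962) = 0.0983; H_s = arccos(0.0983) = 84.36°.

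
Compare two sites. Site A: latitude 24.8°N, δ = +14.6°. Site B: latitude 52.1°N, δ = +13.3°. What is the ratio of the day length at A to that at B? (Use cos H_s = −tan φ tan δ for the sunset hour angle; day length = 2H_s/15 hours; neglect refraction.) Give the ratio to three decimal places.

A: H_s = arccos(−tan 24.8° · tan 14.6°) = 96.91°, so 2H_s/15 = 12.9213 h.
B: H_s = arccos(−tan 52.1° · tan 13.3°) = 107.68°, so 2H_s/15 = 14.3573 h.
Ratio A/B = 12.9213 / 14.3573 = 0.9000.

0.900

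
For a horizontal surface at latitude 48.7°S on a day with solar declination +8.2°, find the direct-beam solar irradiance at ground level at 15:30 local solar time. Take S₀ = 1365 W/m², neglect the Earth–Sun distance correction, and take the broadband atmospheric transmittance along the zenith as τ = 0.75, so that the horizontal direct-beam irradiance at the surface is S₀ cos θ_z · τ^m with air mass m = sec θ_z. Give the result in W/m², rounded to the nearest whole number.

147 W/m²

Hour angle H = 15° × (15.5 − 12) = 52.50°.
With φ = -48.7°, δ = 8.2°, H = 52.50°: sin φ sin δ = -0.1072, cos φ cos δ cos H = 0.3977, so cos θ_z = 0.2905.
Air mass m = 1/cos θ_z = 1/0.2905 = 3.442; τ^m = 0.75^3.442 = 0.3715.
Surface direct beam = 1365 × 0.2905 × 0.3715 = 147.31 W/m².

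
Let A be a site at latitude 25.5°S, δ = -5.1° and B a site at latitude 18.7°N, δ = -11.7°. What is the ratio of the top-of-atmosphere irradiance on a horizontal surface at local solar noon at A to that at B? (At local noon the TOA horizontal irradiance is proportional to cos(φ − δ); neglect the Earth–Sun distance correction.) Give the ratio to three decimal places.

1.087

A: cos θ_z = cos(-25.5° − (-5.1°)) = 0.9373.
B: cos θ_z = cos(18.7° − (-11.7°)) = 0.8625.
Ratio A/B = 0.9373 / 0.8625 = 1.0867.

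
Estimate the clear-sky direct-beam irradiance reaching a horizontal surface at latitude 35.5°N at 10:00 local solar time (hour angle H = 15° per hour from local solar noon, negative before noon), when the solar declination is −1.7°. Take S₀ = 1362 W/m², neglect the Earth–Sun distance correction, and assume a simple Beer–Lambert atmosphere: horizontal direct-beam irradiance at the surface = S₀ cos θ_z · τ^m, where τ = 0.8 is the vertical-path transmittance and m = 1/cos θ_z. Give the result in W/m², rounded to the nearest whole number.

Hour angle H = 15° × (10 − 12) = -30.00°.
cos θ_z = sin(35.5°) sin(-1.7°) + cos(35.5°) cos(-1.7°) cos(-30.00°) = -0.0172 + 0.7047 = 0.6875.
Air mass m = 1/cos θ_z = 1/0.6875 = 1.455; τ^m = 0.8^1.455 = 0.7228.
Surface direct beam = 1362 × 0.6875 × 0.7228 = 676.81 W/m².

677 W/m²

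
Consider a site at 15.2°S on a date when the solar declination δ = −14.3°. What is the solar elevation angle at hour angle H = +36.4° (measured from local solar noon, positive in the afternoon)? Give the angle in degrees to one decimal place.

cos θ_z = sin φ sin δ + cos φ cos δ cos H = (-0.2622)(-0.2470) + (0.9650)(0.9690)(0.8049) = 0.8174.
θ_z = arccos(0.8174) = 35.17°, so the elevation is 90° − 35.17° = 54.83°.

54.8°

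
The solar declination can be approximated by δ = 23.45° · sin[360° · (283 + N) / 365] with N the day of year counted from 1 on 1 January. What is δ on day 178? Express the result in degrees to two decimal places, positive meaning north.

+23.37°

360 × (283 + 178) / 365 = 454.685°; sin(454.685°) = 0.9967.
δ = 23.45 × 0.9967 = 23.373° ≈ +23.37°.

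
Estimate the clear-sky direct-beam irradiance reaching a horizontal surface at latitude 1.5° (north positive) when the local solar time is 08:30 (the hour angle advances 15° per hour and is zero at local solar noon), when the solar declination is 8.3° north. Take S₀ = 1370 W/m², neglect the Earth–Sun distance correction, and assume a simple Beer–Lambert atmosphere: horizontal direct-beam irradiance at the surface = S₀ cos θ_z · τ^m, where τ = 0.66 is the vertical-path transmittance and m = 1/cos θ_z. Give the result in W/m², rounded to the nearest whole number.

Hour angle H = 15° × (8.5 − 12) = -52.50°.
cos θ_z = sin φ sin δ + cos φ cos δ cos H = (0.0262)(0.1444) + (0.9997)(0.9895)(0.6088) = 0.6060.
Air mass m = 1/cos θ_z = 1/0.6060 = 1.650; τ^m = 0.66^1.650 = 0.5038.
Surface direct beam = 1370 × 0.6060 × 0.5038 = 418.26 W/m².

418 W/m²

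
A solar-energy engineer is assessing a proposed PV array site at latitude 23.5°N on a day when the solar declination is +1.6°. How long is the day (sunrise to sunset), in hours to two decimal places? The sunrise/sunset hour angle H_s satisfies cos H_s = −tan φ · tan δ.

12.09 hours

−tan φ tan δ = −(0.4348)(0.0279) = -0.0121; H_s = arccos(-0.0121) = 90.69°.
Day length = 2 H_s / 15° h⁻¹ = 181.38° / 15 = 12.092 h.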